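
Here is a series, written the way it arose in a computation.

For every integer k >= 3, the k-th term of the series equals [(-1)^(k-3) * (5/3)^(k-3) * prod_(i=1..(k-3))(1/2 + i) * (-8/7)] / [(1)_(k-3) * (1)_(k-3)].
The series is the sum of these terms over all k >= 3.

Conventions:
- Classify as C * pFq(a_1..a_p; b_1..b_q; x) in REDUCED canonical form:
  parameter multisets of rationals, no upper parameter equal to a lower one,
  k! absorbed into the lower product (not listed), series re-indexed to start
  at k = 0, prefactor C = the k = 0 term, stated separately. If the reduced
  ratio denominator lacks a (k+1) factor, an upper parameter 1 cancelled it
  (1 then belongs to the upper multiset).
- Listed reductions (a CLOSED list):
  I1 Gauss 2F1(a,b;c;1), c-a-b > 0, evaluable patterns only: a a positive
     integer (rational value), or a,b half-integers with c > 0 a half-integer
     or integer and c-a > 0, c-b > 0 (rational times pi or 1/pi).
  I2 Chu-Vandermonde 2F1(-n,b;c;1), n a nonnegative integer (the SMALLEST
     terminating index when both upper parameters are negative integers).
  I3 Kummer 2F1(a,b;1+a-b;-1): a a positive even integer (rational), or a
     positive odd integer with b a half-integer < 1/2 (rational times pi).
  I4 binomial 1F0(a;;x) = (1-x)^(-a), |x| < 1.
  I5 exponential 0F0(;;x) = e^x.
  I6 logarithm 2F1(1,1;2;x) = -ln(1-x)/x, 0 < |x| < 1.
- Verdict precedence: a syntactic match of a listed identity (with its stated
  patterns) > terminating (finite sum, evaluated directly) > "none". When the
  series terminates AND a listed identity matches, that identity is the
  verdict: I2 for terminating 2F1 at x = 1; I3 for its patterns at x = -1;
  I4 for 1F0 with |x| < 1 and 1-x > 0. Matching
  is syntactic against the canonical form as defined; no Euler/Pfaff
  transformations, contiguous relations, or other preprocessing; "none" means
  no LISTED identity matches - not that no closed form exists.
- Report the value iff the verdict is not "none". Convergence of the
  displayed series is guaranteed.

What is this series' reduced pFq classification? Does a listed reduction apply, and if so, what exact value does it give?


Canonical form: C = -8/7 times 1F1 with upper {3/2}, lower {1}, x = -5/3. Verdict: none (x = -5/3): each listed identity misses the multisets {3/2} ; {1}.

The tell: t_0 being -8/7, the (-1)^k factor (prefactor -8/7) folds into the argument's sign.
Step ratio: r(k) = (-5/3) * (k+3/2) / [(k+1) (k+1)] - rational; roots negated = parameters, x = (-5/3), C = -8/7.


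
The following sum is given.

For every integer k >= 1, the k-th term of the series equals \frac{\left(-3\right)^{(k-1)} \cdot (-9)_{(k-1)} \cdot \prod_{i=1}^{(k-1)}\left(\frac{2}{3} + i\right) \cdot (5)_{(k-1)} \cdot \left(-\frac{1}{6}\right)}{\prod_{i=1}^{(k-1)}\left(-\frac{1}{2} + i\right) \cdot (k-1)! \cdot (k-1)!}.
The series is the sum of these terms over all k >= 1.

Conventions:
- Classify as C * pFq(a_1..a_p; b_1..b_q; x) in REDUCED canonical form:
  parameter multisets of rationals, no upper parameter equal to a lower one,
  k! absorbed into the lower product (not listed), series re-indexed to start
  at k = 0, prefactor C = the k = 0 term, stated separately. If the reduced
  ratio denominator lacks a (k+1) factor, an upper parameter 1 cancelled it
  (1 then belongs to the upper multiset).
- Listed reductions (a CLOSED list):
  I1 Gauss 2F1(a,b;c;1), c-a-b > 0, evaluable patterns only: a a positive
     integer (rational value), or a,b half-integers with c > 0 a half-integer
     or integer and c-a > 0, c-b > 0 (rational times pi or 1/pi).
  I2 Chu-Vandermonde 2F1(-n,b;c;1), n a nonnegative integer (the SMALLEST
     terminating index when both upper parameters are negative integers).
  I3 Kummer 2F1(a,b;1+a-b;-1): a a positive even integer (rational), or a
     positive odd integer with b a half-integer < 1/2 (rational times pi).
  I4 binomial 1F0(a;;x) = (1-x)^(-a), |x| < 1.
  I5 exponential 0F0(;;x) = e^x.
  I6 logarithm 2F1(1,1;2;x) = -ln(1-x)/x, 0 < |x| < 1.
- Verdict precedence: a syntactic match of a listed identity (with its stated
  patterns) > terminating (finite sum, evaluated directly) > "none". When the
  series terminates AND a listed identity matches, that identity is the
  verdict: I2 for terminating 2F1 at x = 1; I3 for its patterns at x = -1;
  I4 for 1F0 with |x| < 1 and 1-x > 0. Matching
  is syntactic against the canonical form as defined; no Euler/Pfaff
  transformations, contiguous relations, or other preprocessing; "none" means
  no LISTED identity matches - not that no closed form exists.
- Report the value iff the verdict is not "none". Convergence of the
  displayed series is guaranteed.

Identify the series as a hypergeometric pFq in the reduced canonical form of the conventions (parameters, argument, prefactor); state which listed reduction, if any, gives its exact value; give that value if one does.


At argument -3: a 3F2 with upper {-9, \frac{5}{3}, 5}, lower {\frac{1}{2}, 1}, scaled by C = -\frac{1}{6}. Verdict: terminating. (-9)_k vanishes past k = 9, leaving a 10-term sum, computed directly. Exact value: -\frac{2027395396759}{6318}.

Key observation: with t_0 = -\frac{1}{6}, the denominator's factorial ratio (C = -1/6) is a lower Pochhammer.
Adjacent-term ratio: r(k) = -3 * (k-9) (k+\frac{5}{3}) (k+5) / [(k+\frac{1}{2}) (k+1) (k+1)] - rational in k. x = -3; t_0 = -\frac{1}{6}; negate the roots.


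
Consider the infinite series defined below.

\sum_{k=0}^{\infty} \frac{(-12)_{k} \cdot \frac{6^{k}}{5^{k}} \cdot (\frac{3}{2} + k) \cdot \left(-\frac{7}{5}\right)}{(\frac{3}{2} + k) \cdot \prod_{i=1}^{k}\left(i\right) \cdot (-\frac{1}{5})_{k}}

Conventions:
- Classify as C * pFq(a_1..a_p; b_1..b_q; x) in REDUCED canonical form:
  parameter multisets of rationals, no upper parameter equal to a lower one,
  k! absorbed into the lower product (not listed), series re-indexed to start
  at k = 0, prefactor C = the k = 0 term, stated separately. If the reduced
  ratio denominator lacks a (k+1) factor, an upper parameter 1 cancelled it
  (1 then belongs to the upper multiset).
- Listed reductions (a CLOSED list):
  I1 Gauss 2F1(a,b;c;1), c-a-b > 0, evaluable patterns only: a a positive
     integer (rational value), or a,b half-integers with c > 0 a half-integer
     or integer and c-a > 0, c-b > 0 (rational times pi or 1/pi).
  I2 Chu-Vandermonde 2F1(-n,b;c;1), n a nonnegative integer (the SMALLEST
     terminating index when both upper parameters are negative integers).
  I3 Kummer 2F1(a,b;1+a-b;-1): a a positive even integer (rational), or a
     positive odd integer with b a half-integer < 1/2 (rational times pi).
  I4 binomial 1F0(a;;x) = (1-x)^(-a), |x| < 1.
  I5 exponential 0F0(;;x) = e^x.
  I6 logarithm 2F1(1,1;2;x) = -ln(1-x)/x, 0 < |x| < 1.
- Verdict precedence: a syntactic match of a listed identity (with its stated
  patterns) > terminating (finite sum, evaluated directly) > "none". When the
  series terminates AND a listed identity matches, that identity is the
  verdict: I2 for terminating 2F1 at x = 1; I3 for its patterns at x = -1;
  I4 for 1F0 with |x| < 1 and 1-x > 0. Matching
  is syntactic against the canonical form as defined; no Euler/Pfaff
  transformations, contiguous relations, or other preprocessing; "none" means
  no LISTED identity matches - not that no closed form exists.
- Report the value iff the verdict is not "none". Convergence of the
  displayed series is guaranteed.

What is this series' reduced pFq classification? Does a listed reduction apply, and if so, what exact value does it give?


Canonical form: C = -\frac{7}{5} times 1F1 with upper {-12}, lower {-\frac{1}{5}}, x = \frac{6}{5}. Verdict: terminating (-12 upstairs). 13 nonzero terms in all; added directly. Its exact value is -\frac{5296830593}{328172845}.

Key observation: t_0 being -\frac{7}{5}, the product of the first k integers (C = -7/5) is k!.
Step ratio: r(k) = \frac{6}{5} * (k-12) / [(k-\frac{1}{5}) (k+1)] - rational in k. x = \frac{6}{5}; t_0 = -\frac{7}{5}; negate the roots.


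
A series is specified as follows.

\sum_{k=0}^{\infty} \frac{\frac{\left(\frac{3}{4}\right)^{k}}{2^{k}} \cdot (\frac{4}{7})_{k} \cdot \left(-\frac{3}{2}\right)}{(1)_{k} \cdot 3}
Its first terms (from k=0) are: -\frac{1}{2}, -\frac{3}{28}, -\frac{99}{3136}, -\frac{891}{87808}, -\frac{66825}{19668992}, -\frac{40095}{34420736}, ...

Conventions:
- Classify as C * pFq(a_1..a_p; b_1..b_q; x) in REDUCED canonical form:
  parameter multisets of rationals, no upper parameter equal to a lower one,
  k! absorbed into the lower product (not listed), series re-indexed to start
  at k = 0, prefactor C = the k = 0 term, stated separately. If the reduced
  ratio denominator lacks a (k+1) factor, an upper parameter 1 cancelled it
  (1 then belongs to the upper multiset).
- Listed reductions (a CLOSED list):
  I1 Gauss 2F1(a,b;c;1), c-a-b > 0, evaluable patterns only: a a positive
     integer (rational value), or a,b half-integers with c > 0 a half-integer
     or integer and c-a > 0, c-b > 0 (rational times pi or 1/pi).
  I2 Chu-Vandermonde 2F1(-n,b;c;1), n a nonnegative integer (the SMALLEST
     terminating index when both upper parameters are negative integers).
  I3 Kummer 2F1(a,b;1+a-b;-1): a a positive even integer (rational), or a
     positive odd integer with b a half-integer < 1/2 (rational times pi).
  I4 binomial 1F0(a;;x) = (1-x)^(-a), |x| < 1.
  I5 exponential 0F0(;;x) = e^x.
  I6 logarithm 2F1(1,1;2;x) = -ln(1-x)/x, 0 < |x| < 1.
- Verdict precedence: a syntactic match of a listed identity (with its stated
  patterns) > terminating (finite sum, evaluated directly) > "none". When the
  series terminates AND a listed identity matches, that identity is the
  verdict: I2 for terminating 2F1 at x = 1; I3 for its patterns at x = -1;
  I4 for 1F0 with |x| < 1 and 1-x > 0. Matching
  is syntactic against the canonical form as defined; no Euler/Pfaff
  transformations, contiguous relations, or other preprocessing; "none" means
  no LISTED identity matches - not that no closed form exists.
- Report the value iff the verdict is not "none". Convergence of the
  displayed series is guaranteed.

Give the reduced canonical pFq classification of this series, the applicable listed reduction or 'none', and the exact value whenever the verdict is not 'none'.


At argument \frac{3}{8}: a 1F0 with upper {\frac{4}{7}}, lower {-}, scaled by C = -\frac{1}{2}. Verdict: the binomial series (I4) fires (the 1F0 binomial series: exponent -4/7, x = \frac{3}{8}). Sum: \left(-\frac{1}{2}\right) \cdot \left(\frac{5}{8}\right)^{-\frac{4}{7}}.

Structural cue: t_0 = -\frac{1}{2} here, and the constant factors (prefactor -1/2) combine into one prefactor.
Ratio: r(k) = \frac{3}{8} * (k+\frac{4}{7}) / [(k+1)] - rational in k. x = \frac{3}{8}; t_0 = -\frac{1}{2}; negate the roots.


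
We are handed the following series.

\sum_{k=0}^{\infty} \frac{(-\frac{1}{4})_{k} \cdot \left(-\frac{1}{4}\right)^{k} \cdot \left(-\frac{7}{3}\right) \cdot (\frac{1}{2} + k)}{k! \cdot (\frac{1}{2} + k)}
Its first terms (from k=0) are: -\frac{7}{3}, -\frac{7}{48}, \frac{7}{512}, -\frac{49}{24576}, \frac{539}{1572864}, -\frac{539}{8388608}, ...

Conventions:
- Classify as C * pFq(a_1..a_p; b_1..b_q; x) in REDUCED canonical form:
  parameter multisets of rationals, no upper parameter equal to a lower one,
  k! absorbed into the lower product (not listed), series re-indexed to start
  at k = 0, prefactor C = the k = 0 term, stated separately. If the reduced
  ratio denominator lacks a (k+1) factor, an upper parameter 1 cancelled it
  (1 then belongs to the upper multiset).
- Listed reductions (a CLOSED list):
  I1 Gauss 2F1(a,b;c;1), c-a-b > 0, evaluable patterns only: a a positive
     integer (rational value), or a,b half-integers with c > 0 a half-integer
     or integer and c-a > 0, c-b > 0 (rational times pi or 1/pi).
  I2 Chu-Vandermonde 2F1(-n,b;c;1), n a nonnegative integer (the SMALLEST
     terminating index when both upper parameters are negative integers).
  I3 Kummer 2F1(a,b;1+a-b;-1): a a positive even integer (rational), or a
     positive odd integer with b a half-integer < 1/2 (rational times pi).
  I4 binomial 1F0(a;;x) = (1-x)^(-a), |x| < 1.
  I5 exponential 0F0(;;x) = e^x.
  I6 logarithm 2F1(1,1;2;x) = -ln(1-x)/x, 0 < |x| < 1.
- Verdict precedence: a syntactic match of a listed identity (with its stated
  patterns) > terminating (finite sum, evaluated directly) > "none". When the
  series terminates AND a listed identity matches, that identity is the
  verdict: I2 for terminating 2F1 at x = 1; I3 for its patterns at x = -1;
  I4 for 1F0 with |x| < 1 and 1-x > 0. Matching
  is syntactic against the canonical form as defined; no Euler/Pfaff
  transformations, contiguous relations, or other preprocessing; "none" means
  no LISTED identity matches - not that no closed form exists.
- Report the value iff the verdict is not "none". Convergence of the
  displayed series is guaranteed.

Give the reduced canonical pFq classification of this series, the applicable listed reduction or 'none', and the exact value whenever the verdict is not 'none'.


Reduced: x = -\frac{1}{4}, 1F0, upper = {-\frac{1}{4}}, lower = {-}, C = -\frac{7}{3}. Verdict: the I4 binomial reduction fires (the 1F0 binomial series: exponent 1/4, x = -\frac{1}{4}). Its exact value is \left(-\frac{7}{3}\right) \cdot \left(\frac{5}{4}\right)^{\frac{1}{4}}.

The tell: x = -\frac{1}{4} and striking the common factor k + 1/2 reduces the term (C = -7/3, x = -1/4).
Consecutive-term ratio: r(k) = -\frac{1}{4} * (k-\frac{1}{4}) / [(k+1)] - poly over poly, x = -\frac{1}{4} from leading terms; C = -\frac{7}{3} at k = 0.


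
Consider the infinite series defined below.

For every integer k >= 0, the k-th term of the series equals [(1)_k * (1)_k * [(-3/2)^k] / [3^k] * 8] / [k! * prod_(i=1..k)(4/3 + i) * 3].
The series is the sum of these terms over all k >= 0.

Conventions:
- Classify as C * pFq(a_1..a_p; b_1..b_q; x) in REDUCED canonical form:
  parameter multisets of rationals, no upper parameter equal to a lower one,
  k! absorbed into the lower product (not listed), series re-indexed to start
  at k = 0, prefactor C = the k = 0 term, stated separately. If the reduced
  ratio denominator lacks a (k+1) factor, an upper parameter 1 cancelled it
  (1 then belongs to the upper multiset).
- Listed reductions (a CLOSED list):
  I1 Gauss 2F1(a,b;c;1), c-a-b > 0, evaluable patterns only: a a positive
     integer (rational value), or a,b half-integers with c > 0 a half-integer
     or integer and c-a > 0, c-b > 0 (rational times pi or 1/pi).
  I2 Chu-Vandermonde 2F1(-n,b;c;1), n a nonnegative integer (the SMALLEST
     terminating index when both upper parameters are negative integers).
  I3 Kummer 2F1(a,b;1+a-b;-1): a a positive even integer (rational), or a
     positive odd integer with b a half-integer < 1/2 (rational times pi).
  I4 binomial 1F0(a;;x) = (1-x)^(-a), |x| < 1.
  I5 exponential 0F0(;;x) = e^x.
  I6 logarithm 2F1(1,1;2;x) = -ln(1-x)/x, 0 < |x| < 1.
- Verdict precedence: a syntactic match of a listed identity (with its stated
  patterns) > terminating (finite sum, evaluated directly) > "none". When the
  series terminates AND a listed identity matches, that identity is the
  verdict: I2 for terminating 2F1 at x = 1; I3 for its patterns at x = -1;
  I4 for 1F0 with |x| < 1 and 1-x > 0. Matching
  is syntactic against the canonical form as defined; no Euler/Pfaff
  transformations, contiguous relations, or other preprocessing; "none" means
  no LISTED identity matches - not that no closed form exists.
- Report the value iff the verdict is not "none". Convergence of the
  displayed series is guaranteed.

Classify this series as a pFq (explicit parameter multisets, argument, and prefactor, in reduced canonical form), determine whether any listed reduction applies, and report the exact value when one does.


This is 8/3 * 2F1(1, 1; 7/3; -1/2) in reduced canonical form. Verdict: none. Every listed pattern misses the 2F1 form at -1/2, upper {1, 1}.

Key step: t_0 = 8/3 here, and the two k-th powers (prefactor 8/3) combine into one argument.
Adjacent-term ratio: r(k) = (-1/2) * (k+1) (k+1) / [(k+7/3) (k+1)] - rational in k, leading ratio (-1/2); with t_0 = 8/3, classification follows.


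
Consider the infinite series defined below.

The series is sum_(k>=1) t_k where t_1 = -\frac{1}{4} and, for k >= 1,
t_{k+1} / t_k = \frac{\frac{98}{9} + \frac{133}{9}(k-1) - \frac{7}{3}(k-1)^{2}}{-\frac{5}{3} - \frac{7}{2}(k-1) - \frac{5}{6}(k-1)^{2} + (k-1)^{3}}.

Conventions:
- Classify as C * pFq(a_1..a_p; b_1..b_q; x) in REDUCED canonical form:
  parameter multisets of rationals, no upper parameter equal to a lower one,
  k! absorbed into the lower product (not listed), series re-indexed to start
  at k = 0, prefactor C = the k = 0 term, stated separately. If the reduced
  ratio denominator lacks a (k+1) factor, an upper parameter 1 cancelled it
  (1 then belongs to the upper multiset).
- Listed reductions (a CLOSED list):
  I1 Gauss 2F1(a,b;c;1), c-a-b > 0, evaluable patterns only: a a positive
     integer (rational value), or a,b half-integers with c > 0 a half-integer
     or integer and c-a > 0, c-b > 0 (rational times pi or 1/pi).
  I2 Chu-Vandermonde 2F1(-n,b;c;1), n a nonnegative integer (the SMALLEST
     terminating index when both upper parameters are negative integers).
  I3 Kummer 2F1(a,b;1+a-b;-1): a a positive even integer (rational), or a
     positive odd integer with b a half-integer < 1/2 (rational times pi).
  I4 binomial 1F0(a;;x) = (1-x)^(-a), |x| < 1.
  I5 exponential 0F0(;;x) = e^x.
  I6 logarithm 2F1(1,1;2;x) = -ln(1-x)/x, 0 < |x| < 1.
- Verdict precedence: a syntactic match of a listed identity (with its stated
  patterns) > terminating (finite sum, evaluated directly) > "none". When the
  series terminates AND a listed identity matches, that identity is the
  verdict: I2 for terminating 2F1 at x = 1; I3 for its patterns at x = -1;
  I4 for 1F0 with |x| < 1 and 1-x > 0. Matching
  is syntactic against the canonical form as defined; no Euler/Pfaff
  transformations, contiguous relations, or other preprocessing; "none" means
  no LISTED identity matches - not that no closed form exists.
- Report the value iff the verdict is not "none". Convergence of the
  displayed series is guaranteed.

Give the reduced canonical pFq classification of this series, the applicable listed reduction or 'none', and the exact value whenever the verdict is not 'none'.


Key step: t_0 = -\frac{1}{4} here, and roots of the ratio polynomials (C = -1/4, x = -7/3) are the negated parameters.
Term ratio: r(k) = -\frac{7}{3} * (k-7) / [(k-\frac{5}{2}) (k+1)] - rational in k, leading ratio -\frac{7}{3}; with t_0 = -\frac{1}{4}, classification follows.

Reduced: x = -\frac{7}{3}, 1F1, upper = {-7}, lower = {-\frac{5}{2}}, C = -\frac{1}{4}. Verdict: terminating - the sum ends at index 7 because -7 is a negative integer; exact evaluation follows. Value: \frac{1330378403}{1968300}.


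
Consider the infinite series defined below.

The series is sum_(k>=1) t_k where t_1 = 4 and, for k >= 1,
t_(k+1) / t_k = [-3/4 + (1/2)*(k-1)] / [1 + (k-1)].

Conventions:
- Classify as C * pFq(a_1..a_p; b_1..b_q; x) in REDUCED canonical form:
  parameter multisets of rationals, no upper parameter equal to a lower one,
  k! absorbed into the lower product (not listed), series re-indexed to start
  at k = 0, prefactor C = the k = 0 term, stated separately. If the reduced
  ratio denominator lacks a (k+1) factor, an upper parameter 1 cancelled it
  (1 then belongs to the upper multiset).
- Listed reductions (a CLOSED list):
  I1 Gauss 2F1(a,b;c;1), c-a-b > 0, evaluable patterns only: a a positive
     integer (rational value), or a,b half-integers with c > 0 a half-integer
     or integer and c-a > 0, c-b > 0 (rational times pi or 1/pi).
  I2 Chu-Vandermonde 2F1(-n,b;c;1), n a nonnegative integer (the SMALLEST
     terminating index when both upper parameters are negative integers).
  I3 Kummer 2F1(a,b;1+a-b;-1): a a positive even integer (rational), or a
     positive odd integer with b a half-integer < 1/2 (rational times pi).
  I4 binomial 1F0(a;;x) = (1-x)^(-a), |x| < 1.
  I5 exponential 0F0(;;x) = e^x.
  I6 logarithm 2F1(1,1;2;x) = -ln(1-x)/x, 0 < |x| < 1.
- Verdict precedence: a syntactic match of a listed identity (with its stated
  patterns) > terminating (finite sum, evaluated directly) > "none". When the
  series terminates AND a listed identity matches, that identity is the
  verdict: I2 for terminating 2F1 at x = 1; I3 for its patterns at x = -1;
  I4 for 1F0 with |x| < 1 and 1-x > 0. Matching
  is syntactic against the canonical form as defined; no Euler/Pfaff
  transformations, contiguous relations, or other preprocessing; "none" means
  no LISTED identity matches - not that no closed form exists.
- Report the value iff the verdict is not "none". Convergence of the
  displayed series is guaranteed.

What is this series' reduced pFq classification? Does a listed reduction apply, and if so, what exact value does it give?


This is 4 * 1F0(-3/2; -; 1/2) in reduced canonical form. Verdict (x = 1/2): binomial (I4) applies (the 1F0 binomial series: exponent 3/2, x = 1/2). Value: 4 * (1/2)^(3/2).

First insight: with t_0 = 4, roots of the ratio polynomials (C = 4, x = 1/2) are the negated parameters.
Ratio: r(k) = (1/2) * (k-3/2) / [(k+1)] - rational; roots negated = parameters, x = (1/2), C = 4.


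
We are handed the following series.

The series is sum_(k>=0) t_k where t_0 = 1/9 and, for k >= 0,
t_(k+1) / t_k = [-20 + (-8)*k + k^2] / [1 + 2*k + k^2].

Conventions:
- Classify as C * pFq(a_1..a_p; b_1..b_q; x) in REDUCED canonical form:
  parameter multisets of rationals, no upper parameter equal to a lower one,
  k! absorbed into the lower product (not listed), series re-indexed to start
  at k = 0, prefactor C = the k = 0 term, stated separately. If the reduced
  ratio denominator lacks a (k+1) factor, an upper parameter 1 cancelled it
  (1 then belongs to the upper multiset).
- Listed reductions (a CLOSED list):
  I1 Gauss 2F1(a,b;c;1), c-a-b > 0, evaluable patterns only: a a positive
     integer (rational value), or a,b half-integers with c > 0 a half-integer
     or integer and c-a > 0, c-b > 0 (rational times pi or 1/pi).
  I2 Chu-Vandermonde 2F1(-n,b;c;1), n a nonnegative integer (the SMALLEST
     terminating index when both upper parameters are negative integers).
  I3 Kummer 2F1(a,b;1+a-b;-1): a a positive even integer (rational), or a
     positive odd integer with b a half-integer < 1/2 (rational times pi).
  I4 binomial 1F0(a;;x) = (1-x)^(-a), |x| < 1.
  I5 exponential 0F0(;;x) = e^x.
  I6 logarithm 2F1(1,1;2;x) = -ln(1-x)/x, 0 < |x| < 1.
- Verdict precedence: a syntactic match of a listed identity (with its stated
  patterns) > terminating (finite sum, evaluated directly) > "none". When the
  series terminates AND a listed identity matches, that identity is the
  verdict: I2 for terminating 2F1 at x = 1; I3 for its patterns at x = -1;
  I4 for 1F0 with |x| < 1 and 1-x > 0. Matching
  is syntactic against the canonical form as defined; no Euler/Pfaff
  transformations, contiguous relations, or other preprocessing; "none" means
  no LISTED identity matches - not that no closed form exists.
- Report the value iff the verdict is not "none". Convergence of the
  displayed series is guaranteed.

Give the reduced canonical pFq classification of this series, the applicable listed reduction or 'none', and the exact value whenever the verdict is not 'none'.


At argument 1: a 2F1 with upper {-10, 2}, lower {1}, scaled by C = 1/9. Verdict at x = 1: Vandermonde's identity (I2) matches (terminating 2F1 at x = 1 with n = 10, b = 2, c = 1). Sum: 0.

First insight: t_0 being 1/9, factor the ratio over Q (prefactor 1/9): negated roots = parameters.
Consecutive-term ratio: r(k) = 1 * (k-10) (k+2) / [(k+1) (k+1)] - rational; roots negated = parameters, x = 1, C = 1/9.


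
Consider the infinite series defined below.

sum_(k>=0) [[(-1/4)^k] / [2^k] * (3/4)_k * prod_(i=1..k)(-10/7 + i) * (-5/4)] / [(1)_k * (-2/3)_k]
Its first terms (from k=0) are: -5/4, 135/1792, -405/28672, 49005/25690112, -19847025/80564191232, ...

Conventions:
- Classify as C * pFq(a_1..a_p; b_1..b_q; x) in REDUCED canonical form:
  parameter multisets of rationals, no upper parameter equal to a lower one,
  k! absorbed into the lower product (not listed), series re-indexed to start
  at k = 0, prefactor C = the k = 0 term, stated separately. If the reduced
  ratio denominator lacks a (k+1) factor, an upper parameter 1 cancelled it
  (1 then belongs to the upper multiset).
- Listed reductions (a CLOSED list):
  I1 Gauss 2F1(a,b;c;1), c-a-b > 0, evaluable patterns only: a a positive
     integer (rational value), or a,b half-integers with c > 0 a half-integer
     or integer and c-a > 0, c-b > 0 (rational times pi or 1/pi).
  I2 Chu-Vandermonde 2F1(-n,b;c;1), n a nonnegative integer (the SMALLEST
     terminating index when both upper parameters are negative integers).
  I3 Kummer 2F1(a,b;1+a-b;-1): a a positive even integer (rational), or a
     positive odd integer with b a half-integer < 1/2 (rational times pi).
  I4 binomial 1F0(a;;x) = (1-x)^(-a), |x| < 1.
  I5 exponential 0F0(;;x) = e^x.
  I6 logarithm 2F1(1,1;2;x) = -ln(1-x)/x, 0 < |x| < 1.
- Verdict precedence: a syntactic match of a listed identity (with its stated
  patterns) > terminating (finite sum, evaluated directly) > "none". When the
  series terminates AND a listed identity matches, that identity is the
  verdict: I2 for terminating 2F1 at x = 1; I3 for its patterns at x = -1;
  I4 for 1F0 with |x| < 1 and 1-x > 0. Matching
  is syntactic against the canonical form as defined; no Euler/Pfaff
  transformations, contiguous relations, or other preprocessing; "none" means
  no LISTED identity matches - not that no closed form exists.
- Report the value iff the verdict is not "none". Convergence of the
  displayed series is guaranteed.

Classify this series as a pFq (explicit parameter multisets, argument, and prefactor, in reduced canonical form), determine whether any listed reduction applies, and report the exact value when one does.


At argument -1/8: a 2F1 with upper {-3/7, 3/4}, lower {-2/3}, scaled by C = -5/4. Verdict: none. A 2F1 with upper {-3/7, 3/4} fits none of I1-I6 at x = -1/8; the sum runs forever.

Structural cue: from the first term -5/4: (1)_k (C = -5/4) is k! itself.
Step ratio: r(k) = (-1/8) * (k-3/7) (k+3/4) / [(k-2/3) (k+1)] - rational in k. x = (-1/8); t_0 = -5/4; negate the roots.


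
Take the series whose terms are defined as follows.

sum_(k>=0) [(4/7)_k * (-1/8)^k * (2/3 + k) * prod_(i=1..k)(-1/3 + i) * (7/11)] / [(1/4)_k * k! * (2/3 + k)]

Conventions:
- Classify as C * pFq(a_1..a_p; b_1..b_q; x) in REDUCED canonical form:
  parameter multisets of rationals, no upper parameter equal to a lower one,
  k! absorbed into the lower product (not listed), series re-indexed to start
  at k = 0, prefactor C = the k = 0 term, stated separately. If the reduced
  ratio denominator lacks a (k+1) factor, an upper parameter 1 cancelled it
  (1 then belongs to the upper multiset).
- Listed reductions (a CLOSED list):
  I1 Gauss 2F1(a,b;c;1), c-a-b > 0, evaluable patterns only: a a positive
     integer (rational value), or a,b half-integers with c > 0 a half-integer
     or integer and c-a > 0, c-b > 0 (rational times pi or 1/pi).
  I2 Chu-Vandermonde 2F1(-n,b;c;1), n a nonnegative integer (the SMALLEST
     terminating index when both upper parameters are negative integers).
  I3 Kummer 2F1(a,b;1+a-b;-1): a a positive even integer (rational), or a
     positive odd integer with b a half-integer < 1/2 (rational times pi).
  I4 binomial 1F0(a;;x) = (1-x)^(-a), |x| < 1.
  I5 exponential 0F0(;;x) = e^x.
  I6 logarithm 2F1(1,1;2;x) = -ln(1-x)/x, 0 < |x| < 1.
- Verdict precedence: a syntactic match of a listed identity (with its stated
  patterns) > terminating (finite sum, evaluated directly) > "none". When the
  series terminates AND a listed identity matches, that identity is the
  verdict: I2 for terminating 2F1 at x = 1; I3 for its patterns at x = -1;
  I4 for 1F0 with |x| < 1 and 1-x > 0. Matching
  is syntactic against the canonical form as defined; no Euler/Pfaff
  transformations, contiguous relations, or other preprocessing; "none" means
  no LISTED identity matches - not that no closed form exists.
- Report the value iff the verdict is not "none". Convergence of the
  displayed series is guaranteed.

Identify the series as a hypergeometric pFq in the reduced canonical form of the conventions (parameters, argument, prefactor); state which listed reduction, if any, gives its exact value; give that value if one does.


First insight: from the first term 7/11: the running product (prefactor 7/11) telescopes to a rising factorial.
Adjacent-term ratio: r(k) = (-1/8) * (k+4/7) (k+2/3) / [(k+1/4) (k+1)] - rational in k. x = (-1/8); t_0 = 7/11; negate the roots.

x = -1/8 here; the reduced form reads 2F1, upper {4/7, 2/3}, lower {1/4}, C = 7/11. Verdict: none - at argument -1/8 the multisets {4/7, 2/3} ; {1/4} match no listed identity.


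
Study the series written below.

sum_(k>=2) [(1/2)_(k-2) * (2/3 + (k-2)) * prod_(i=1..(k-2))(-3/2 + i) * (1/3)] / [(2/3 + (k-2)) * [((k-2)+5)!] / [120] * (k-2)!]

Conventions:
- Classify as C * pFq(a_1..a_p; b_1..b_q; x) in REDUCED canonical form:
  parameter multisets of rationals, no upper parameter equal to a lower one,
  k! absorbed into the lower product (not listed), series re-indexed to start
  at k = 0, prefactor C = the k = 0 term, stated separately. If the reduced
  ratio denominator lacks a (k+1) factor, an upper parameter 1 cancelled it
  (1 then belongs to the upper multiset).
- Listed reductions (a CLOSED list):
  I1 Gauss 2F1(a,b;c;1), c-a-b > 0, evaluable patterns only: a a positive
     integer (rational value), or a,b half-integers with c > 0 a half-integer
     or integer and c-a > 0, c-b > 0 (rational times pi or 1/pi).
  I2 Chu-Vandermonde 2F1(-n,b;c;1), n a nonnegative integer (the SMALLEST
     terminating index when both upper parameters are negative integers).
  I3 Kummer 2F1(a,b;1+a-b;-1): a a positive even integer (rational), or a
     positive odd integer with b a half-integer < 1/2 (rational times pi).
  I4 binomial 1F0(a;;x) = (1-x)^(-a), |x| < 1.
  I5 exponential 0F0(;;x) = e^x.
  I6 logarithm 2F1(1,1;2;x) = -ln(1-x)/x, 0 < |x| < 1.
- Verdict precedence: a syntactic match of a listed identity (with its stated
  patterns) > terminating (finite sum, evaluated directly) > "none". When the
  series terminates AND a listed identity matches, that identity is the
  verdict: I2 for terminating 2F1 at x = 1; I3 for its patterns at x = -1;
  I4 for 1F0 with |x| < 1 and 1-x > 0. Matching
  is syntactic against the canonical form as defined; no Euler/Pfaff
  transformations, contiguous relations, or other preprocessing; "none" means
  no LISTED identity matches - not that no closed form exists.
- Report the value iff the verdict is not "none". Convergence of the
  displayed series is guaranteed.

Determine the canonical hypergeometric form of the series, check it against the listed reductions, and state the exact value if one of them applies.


With C = 1/3: the canonical form is 2F1(-1/2, 1/2; 6; 1). Verdict (x = 1): Gauss (I1, half-integer pattern) applies (x = 1; upper {-1/2, 1/2} half-integers, c = 6 in the evaluable pattern). Its exact value is (131072/130977) / pi.

The tell: from the first term 1/3: the running product (C = 1/3) telescopes to a rising factorial.
Consecutive-term ratio: r(k) = 1 * (k-1/2) (k+1/2) / [(k+6) (k+1)] - poly over poly, x = 1 from leading terms; C = 1/3 at k = 0.


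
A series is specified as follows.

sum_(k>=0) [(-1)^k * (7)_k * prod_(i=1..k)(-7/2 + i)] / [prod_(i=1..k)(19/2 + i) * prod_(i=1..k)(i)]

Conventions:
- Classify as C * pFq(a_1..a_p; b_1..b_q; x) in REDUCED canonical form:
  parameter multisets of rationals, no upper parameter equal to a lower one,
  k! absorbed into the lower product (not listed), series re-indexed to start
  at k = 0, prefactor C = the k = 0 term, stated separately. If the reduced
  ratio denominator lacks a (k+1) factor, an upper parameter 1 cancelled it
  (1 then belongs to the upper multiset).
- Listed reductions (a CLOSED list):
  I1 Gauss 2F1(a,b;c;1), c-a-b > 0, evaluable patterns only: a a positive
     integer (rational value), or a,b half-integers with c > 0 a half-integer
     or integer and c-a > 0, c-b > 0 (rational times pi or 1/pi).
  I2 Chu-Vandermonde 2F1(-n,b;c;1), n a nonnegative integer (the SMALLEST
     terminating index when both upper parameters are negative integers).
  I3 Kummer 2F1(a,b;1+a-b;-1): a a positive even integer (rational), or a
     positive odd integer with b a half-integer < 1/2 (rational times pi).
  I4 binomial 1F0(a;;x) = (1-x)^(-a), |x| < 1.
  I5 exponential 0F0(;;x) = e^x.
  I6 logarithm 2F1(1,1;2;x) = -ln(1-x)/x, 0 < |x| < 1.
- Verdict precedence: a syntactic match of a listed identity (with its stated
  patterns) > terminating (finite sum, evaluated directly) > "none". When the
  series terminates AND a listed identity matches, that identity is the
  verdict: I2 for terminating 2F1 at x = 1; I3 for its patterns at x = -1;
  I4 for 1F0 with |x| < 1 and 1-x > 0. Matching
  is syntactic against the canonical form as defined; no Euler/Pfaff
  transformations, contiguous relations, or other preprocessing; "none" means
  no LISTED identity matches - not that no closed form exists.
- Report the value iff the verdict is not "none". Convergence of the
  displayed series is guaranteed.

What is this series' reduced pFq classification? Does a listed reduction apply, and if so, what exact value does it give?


With C = 1: the canonical form is 2F1(-5/2, 7; 21/2; -1). Verdict at x = -1: Kummer (I3) matches (x = -1; c = 21/2 equals 1+a-b for upper {-5/2, 7}: listed pattern). Its exact value is (4849845/4194304) * pi.

Key step: with t_0 = 1, the running product (prefactor 1) telescopes to a rising factorial.
Step ratio: r(k) = (-1) * (k-5/2) (k+7) / [(k+21/2) (k+1)] - rational in k, leading ratio (-1); with t_0 = 1, classification follows.


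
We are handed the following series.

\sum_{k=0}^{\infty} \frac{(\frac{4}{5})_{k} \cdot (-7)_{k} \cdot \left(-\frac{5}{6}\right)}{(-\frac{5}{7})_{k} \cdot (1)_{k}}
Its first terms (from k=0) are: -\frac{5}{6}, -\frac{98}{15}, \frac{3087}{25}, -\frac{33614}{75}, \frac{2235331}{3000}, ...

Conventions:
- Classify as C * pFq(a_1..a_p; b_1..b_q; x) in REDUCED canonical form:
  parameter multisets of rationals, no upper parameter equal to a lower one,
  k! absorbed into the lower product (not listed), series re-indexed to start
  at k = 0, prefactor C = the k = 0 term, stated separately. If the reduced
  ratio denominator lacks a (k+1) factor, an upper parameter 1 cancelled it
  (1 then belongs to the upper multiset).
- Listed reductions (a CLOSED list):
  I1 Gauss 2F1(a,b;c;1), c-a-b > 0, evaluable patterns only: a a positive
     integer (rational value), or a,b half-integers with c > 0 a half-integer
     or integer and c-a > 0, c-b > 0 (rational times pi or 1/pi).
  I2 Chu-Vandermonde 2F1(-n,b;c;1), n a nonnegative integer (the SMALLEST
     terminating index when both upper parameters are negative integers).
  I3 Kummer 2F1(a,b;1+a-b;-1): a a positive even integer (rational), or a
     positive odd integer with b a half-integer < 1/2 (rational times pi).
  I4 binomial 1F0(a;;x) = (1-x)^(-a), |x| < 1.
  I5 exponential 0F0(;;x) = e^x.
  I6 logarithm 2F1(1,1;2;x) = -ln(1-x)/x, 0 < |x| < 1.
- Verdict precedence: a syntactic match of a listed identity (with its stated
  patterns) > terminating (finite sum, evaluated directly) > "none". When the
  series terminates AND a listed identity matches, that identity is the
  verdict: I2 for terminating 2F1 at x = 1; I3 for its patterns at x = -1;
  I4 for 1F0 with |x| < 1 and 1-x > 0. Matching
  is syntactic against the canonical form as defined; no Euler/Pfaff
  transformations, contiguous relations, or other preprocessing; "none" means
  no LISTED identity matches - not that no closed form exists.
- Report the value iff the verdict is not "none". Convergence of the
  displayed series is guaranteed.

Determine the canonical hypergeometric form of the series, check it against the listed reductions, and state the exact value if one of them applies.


Prefactor -\frac{5}{6}, argument 1: 2F1 with upper {-7, \frac{4}{5}} over lower {-\frac{5}{7}}. Verdict: Chu-Vandermonde (I2) matches (terminating 2F1 at x = 1 with n = 7, b = 4/5, c = -\frac{5}{7}). Sum: \frac{3253086629}{7978125000}.

Key observation: t_0 = -\frac{5}{6} here, and (1)_k (C = -5/6) is k! itself.
Adjacent-term ratio: r(k) = 1 * (k-7) (k+\frac{4}{5}) / [(k-\frac{5}{7}) (k+1)] - rational in k. x = 1; t_0 = -\frac{5}{6}; negate the roots.


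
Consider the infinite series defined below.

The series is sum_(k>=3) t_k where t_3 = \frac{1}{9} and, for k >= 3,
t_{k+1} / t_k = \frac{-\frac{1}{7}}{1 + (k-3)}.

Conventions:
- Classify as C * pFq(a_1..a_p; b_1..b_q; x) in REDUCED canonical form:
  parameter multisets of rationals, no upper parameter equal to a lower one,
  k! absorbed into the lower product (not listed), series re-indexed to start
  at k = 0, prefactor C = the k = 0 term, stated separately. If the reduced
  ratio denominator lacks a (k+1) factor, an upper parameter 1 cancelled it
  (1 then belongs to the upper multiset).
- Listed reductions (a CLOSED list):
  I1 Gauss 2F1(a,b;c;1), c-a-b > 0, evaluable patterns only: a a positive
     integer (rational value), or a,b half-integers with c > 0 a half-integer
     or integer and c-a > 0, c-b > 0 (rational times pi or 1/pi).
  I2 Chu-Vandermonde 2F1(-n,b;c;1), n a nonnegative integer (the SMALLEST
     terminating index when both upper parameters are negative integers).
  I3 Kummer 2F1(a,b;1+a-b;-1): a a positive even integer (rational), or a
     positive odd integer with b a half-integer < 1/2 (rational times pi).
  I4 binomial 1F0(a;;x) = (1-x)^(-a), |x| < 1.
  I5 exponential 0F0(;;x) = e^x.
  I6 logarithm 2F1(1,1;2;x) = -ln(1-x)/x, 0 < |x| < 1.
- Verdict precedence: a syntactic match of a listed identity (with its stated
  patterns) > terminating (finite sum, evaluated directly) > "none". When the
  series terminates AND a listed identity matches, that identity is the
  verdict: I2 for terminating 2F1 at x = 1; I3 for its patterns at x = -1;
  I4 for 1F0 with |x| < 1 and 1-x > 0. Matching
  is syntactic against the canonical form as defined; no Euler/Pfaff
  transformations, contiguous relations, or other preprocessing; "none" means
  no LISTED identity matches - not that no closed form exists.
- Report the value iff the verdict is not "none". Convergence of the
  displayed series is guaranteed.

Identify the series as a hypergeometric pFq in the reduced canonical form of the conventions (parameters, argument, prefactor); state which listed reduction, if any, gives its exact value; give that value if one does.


With C = \frac{1}{9}: the canonical form is 0F0(-; -; -\frac{1}{7}). Verdict: the exponential series (I5) fires (the 0F0 exponential series at x = -\frac{1}{7}). Hence: \frac{1}{9} \cdot e^{-\frac{1}{7}}.

The tell: with t_0 = \frac{1}{9}, the expanded ratio factors over Q; C = 1/9, roots give parameters.
Term ratio: r(k) = -\frac{1}{7} * 1 / [(k+1)] - rational; roots negated = parameters, x = -\frac{1}{7}, C = \frac{1}{9}.


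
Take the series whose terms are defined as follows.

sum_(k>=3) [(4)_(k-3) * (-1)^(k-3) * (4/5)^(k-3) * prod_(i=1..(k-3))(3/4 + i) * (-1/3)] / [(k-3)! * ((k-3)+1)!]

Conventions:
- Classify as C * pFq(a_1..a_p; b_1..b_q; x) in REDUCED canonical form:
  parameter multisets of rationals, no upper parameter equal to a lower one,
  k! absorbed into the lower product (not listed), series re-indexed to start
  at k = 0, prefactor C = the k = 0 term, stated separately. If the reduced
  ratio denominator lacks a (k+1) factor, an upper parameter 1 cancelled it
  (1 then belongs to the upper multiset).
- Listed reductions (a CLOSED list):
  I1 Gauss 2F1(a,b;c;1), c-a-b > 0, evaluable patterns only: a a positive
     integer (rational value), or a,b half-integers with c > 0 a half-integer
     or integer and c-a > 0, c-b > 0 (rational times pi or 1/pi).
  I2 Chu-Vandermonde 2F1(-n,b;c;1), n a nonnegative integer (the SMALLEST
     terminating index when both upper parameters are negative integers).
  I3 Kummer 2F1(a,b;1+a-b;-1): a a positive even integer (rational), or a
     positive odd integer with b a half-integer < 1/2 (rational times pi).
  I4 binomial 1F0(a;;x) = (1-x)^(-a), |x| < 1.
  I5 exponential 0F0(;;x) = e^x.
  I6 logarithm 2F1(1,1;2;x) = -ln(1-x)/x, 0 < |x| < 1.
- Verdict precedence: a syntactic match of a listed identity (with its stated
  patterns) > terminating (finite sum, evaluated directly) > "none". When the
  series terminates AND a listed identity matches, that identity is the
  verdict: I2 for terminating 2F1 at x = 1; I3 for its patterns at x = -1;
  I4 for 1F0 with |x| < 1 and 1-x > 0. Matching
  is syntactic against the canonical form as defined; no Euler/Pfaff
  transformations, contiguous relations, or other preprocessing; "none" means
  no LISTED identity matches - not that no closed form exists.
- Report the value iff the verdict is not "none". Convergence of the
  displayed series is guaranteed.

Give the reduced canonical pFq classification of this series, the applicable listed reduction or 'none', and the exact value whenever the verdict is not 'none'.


With C = -1/3: the canonical form is 2F1(7/4, 4; 2; -4/5). Verdict: none. No listed pattern accepts 2F1(7/4, 4; 2; -4/5).

Key observation: t_0 being -1/3, the (-1)^k factor (C = -1/3, x = -4/5) folds into the argument's sign.
Term ratio: r(k) = (-4/5) * (k+7/4) (k+4) / [(k+2) (k+1)] ; factor over Q: parameters, x = (-4/5), and C = -1/3.
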